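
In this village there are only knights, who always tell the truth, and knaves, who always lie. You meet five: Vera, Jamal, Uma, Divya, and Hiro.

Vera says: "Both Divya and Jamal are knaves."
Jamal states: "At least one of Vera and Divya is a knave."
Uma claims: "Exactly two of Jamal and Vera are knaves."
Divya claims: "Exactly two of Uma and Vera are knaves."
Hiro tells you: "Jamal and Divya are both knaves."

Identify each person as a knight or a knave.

Consider Vera. Suppose Vera is a knight.
Then no assignment of the remaining roles makes every statement match its speaker's type — contradiction.
So Vera is a knave.
With that fixed, Jamal's statement is true, so Jamal is a knight.
With that fixed, Uma's statement is false, so Uma is a knave.
With that fixed, Divya's statement is true, so Divya is a knight.
With that fixed, Hiro's statement is false, so Hiro is a knave.

Vera: knave, Jamal: knight, Uma: knave, Divya: knight, Hiro: knave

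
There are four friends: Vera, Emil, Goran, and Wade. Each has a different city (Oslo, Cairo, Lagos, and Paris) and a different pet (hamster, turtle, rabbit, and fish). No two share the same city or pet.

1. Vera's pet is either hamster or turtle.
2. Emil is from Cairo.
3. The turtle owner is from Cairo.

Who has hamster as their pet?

With clues 1–3, Emil, Goran, and Wade are impossible for the one with pet hamster.
That leaves Vera.

Vera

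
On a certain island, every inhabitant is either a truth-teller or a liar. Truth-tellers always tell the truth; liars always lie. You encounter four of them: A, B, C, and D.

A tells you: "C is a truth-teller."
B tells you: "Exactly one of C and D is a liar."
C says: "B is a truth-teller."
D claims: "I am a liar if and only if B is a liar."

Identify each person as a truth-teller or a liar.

A: truth-teller, B: truth-teller, C: truth-teller, D: liar

Consider A. Suppose A is a liar.
Then no assignment of the remaining roles makes every statement match its speaker's type — contradiction.
So A is a truth-teller.
Consider B. Suppose B is a liar.
Then whichever role D has, D's statement has the wrong truth value — contradiction.
So B is a truth-teller.
With that fixed, C's statement is true, so C is a truth-teller.
Consider D. Suppose D is a truth-teller.
Then B's statement comes out false, contradicting B being a truth-teller.
So D is a liar.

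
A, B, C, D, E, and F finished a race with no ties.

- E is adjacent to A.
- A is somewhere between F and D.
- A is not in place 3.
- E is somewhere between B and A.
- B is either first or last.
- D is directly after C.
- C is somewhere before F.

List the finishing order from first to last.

From clues 1–2: A is in {2,3,4,5}.
From clues 1–3: A is in {2,4,5}.
From clues 1–4: E is in {3,4}.
From clues 1–5: B is in {1,6}.
From clues 1–7: B → place 1, C → place 2, D → place 3, E → place 4, A → place 5, F → place 6.

B, C, D, E, A, F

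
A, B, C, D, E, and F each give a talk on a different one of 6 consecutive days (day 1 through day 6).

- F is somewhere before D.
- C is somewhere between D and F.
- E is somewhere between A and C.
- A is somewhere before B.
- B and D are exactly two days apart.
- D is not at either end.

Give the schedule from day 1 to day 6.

From clue 1: D is in {2,3,4,5,6}.
From clues 1–2: C is in {2,3,4,5}.
From clues 1–4: C is in {2,4,5}.
From clues 1–5: B is in {4,6}.
From clues 1–6: F → day 1, C → day 2, E → day 3, D → day 4, A → day 5, B → day 6.

F, C, E, D, A, B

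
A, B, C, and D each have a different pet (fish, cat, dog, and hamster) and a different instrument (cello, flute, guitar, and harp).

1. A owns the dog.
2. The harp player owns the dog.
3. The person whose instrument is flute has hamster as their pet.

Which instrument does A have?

harp

With clues 1–2, cello, flute, and guitar are impossible for A's instrument.
That leaves harp.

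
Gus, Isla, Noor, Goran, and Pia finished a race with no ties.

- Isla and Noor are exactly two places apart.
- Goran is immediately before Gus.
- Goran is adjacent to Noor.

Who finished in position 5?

With clues 1–2, Goran and Pia are ruled out for place 5.
With clues 1–3, Isla and Noor are ruled out for place 5.
So place 5 is Gus.

Gus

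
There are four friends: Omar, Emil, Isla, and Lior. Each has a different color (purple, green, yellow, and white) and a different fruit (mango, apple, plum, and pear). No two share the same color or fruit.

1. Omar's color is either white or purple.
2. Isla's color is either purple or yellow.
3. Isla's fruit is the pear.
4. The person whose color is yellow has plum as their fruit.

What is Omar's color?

white

Clue 1 rules out green and yellow for Omar's color.
With clues 1–4, purple is impossible for Omar's color.
That leaves white.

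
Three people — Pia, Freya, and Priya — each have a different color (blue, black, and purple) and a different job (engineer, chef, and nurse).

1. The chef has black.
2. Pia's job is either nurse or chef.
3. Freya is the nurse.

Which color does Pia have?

black

With clues 1–3, blue and purple are impossible for Pia's color.
That leaves black.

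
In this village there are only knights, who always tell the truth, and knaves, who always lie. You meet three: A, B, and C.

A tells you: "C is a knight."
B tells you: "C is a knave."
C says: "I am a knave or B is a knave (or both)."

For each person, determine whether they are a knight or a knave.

Consider A. Suppose A is a knave.
Then no assignment of the remaining roles makes every statement match its speaker's type — contradiction.
So A is a knight.
Consider B. Suppose B is a knight.
Then whichever role C has, C's statement has the wrong truth value — contradiction.
So B is a knave.
With that fixed, C's statement is true, so C is a knight.

A: knight, B: knave, C: knight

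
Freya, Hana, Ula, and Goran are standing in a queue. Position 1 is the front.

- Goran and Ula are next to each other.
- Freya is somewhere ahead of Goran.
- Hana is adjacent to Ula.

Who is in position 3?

With clues 1–2, Freya and Hana are ruled out for position 3.
With clues 1–3, Goran is ruled out for position 3.
So position 3 is Ula.

Ula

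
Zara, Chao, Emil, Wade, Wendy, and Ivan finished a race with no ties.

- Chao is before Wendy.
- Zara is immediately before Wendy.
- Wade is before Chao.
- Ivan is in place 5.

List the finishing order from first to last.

Wade, Chao, Zara, Wendy, Ivan, Emil

From clue 1: Chao is in {1,2,3,4,5}.
From clues 1–2: Zara is in {2,3,4,5}.
From clues 1–3: Zara is in {3,4,5}.
From clues 1–4: Wade → place 1, Chao → place 2, Zara → place 3, Wendy → place 4, Ivan → place 5, Emil → place 6.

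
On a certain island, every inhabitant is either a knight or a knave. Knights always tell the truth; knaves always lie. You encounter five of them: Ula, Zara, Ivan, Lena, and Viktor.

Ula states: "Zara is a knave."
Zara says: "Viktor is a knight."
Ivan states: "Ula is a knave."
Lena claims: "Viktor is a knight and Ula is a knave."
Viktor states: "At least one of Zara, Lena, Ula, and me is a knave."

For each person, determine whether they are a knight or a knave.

Consider Ula. Suppose Ula is a knight.
Then no assignment of the remaining roles makes every statement match its speaker's type — contradiction.
So Ula is a knave.
With that fixed, Ivan's statement is true, so Ivan is a knight.
With that fixed, Viktor's statement is true, so Viktor is a knight.
With that fixed, Zara's statement is true, so Zara is a knight.
With that fixed, Lena's statement is true, so Lena is a knight.

Ula: knave, Zara: knight, Ivan: knight, Lena: knight, Viktor: knight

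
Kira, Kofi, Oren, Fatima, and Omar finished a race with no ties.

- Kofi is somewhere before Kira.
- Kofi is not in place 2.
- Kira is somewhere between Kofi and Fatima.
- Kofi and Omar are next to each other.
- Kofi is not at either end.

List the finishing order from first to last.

Oren, Omar, Kofi, Kira, Fatima

From clue 1: Kira is in {2,3,4,5}.
From clues 1–2: Kofi is in {1,3,4}.
From clues 1–3: Kofi is in {1,3}.
From clues 1–4: Omar → place 2.
From clues 1–5: Oren → place 1, Kofi → place 3, Kira → place 4, Fatima → place 5.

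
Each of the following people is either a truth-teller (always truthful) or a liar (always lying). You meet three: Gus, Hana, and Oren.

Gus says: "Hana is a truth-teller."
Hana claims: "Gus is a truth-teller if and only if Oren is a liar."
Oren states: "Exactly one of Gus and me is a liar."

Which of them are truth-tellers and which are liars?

Consider Gus. Suppose Gus is a truth-teller.
Then whichever role Oren has, Oren's statement has the wrong truth value — contradiction.
So Gus is a liar.
Consider Hana. Suppose Hana is a truth-teller.
Then Gus's statement comes out true, contradicting Gus being a liar.
So Hana is a liar.
Consider Oren. Suppose Oren is a truth-teller.
Then Hana's statement comes out true, contradicting Hana being a liar.
So Oren is a liar.

Gus: liar, Hana: liar, Oren: liar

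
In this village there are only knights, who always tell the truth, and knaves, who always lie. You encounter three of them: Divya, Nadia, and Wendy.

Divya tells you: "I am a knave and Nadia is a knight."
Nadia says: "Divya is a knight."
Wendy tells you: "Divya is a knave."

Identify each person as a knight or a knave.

Divya: knave, Nadia: knave, Wendy: knight

Consider Divya. Suppose Divya is a knight.
Then Divya's own statement would have to be true, but it can't be — contradiction.
So Divya is a knave.
With that fixed, Nadia's statement is false, so Nadia is a knave.
With that fixed, Wendy's statement is true, so Wendy is a knight.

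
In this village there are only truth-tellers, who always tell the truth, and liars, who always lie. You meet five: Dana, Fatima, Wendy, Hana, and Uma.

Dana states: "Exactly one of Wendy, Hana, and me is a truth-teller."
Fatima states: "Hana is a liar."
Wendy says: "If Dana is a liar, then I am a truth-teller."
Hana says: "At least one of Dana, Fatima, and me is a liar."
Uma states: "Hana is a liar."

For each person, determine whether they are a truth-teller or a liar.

Consider Dana. Suppose Dana is a truth-teller.
Then no assignment of the remaining roles makes every statement match its speaker's type — contradiction.
So Dana is a liar.
With that fixed, Hana's statement is true, so Hana is a truth-teller.
With that fixed, Uma's statement is false, so Uma is a liar.
With that fixed, Fatima's statement is false, so Fatima is a liar.
Consider Wendy. Suppose Wendy is a liar.
Then Dana's statement comes out true, contradicting Dana being a liar.
So Wendy is a truth-teller.

Dana: liar, Fatima: liar, Wendy: truth-teller, Hana: truth-teller, Uma: liar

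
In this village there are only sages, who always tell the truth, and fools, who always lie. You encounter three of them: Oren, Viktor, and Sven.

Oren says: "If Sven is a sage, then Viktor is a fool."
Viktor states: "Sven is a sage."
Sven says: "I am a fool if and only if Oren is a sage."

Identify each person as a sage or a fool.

Consider Oren. Suppose Oren is a sage.
Then whichever role Sven has, Sven's statement has the wrong truth value — contradiction.
So Oren is a fool.
Consider Viktor. Suppose Viktor is a fool.
Then Oren's statement comes out true, contradicting Oren being a fool.
So Viktor is a sage.
Consider Sven. Suppose Sven is a fool.
Then Oren's statement comes out true, contradicting Oren being a fool.
So Sven is a sage.

Oren: fool, Viktor: sage, Sven: sage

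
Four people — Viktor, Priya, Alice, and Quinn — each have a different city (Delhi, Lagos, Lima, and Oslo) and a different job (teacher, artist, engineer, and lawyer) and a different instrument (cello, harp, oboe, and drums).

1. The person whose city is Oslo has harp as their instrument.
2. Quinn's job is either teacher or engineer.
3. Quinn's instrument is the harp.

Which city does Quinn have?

With clues 1–3, Delhi, Lagos, and Lima are impossible for Quinn's city.
That leaves Oslo.

Oslo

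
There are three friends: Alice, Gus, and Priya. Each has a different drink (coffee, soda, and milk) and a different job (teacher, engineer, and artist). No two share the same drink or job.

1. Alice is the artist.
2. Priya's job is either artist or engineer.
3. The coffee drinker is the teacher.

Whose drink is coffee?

Gus

With clues 1–3, Alice and Priya are impossible for the one with drink coffee.
That leaves Gus.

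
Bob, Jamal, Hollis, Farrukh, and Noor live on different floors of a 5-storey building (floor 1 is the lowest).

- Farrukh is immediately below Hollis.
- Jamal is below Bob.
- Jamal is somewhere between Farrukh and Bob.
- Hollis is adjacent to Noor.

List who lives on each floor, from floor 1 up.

Farrukh, Hollis, Noor, Jamal, Bob

From clue 1: Hollis is in {2,3,4,5}.
From clues 1–2: Bob is in {2,3,4,5}.
From clues 1–3: Bob is in {4,5}.
From clues 1–4: Farrukh → floor 1, Hollis → floor 2, Noor → floor 3, Jamal → floor 4, Bob → floor 5.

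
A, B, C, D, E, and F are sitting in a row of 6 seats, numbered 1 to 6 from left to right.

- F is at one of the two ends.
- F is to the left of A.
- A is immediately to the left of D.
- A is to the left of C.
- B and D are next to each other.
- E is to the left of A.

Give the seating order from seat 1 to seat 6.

F, E, A, D, B, C

From clue 1: F is in {1,6}.
From clues 1–2: F → seat 1.
From clues 1–3: A is in {2,3,4,5}.
From clues 1–4: A is in {2,3,4}.
From clues 1–5: A is in {2,3}.
From clues 1–6: E → seat 2, A → seat 3, D → seat 4, B → seat 5, C → seat 6.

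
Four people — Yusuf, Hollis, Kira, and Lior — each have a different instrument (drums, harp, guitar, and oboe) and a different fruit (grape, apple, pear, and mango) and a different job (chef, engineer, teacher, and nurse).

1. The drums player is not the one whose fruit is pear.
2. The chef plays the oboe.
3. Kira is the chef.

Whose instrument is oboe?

With clues 1–3, Hollis, Lior, and Yusuf are impossible for the one with instrument oboe.
That leaves Kira.

Kira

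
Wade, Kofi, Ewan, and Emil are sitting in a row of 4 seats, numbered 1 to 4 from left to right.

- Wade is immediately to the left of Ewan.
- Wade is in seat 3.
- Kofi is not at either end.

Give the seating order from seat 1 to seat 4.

Emil, Kofi, Wade, Ewan

From clue 1: Wade is in {1,2,3}.
From clues 1–2: Wade → seat 3, Ewan → seat 4.
From clues 1–3: Emil → seat 1, Kofi → seat 2.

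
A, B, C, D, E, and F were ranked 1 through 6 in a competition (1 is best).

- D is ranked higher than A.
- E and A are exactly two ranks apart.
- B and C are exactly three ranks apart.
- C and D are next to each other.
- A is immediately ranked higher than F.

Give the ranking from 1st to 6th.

From clue 1: A is in {2,3,4,5,6}.
From clues 1–3: D is in {1,2,3}.
From clues 1–4: B is in {4,5}.
From clues 1–5: C → rank 1, D → rank 2, E → rank 3, B → rank 4, A → rank 5, F → rank 6.

C, D, E, B, A, F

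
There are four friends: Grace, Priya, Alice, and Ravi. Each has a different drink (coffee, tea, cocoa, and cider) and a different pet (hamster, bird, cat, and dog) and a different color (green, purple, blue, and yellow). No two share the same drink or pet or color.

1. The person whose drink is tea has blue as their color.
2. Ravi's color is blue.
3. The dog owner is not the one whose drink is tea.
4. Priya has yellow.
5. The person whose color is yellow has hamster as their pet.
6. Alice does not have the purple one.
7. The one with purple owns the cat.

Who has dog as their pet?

With clues 1–3, Ravi is impossible for the one with pet dog.
With clues 1–5, Priya is impossible for the one with pet dog.
With clues 1–7, Grace is impossible for the one with pet dog.
That leaves Alice.

Alice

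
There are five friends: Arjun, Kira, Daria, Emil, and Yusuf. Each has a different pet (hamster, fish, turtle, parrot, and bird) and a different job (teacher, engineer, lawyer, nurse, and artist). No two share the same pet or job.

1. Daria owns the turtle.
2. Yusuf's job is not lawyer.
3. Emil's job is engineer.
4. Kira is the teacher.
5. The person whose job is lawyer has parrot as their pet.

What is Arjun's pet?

Clue 1 rules out turtle for Arjun's pet.
With clues 1–5, bird, fish, and hamster are impossible for Arjun's pet.
That leaves parrot.

parrot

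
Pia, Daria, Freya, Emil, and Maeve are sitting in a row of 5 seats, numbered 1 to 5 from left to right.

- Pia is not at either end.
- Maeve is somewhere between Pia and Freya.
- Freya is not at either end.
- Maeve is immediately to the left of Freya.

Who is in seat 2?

With clues 1–3, Daria, Emil, and Maeve are ruled out for seat 2.
With clues 1–4, Freya is ruled out for seat 2.
So seat 2 is Pia.

Pia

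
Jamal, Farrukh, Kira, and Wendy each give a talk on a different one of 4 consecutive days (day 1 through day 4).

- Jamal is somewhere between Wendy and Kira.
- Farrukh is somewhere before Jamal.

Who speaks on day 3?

With clues 1–2, Farrukh, Kira, and Wendy are ruled out for day 3.
So day 3 is Jamal.

Jamal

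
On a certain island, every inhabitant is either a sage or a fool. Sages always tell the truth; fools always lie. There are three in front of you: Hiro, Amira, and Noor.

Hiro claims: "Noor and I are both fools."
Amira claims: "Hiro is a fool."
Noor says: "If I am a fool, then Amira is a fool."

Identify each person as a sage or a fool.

Consider Hiro. Suppose Hiro is a sage.
Then Hiro's own statement would have to be true, but it can't be — contradiction.
So Hiro is a fool.
With that fixed, Amira's statement is true, so Amira is a sage.
Consider Noor. Suppose Noor is a fool.
Then Hiro's statement comes out true, contradicting Hiro being a fool.
So Noor is a sage.

Hiro: fool, Amira: sage, Noor: sage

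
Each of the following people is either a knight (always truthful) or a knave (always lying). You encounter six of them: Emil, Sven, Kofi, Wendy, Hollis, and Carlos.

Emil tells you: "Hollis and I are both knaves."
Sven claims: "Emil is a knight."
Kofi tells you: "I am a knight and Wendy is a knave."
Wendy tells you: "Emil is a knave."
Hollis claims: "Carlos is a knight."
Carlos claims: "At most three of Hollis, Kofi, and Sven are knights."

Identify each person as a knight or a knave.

Emil: knave, Sven: knave, Kofi: knave, Wendy: knight, Hollis: knight, Carlos: knight

Regardless of anyone's role, Carlos's statement is true, so Carlos is a knight.
With that fixed, Hollis's statement is true, so Hollis is a knight.
With that fixed, Emil's statement is false, so Emil is a knave.
With that fixed, Sven's statement is false, so Sven is a knave.
With that fixed, Wendy's statement is true, so Wendy is a knight.
With that fixed, Kofi's statement is false, so Kofi is a knave.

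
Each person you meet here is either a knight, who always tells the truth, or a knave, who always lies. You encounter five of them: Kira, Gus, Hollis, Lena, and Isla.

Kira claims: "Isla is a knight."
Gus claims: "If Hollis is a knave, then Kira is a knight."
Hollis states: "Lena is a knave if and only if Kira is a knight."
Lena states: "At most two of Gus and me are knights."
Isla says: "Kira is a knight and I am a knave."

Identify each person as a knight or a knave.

Kira: knave, Gus: knight, Hollis: knight, Lena: knight, Isla: knave

Regardless of anyone's role, Lena's statement is true, so Lena is a knight.
Consider Kira. Suppose Kira is a knight.
Then whichever role Isla has, Isla's statement has the wrong truth value — contradiction.
So Kira is a knave.
With that fixed, Hollis's statement is true, so Hollis is a knight.
With that fixed, Isla's statement is false, so Isla is a knave.
With that fixed, Gus's statement is true, so Gus is a knight.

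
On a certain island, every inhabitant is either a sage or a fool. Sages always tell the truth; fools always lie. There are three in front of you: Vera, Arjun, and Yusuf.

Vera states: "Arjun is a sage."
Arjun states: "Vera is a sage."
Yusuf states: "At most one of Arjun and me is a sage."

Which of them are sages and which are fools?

Vera: fool, Arjun: fool, Yusuf: sage

Consider Vera. Suppose Vera is a sage.
Then no assignment of the remaining roles makes every statement match its speaker's type — contradiction.
So Vera is a fool.
With that fixed, Arjun's statement is false, so Arjun is a fool.
With that fixed, Yusuf's statement is true, so Yusuf is a sage.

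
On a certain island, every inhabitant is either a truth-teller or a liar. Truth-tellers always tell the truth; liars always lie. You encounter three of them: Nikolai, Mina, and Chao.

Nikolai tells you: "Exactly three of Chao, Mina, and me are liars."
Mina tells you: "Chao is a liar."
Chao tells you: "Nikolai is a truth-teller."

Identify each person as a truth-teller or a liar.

Nikolai: liar, Mina: truth-teller, Chao: liar

Consider Nikolai. Suppose Nikolai is a truth-teller.
Then Nikolai's own statement would have to be true, but it can't be — contradiction.
So Nikolai is a liar.
With that fixed, Chao's statement is false, so Chao is a liar.
With that fixed, Mina's statement is true, so Mina is a truth-teller.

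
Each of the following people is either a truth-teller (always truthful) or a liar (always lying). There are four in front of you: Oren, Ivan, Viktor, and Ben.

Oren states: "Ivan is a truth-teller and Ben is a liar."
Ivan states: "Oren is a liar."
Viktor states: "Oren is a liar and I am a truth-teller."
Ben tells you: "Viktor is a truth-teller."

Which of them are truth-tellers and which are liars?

Consider Oren. Suppose Oren is a truth-teller.
Then no assignment of the remaining roles makes every statement match its speaker's type — contradiction.
So Oren is a liar.
With that fixed, Ivan's statement is true, so Ivan is a truth-teller.
Consider Viktor. Suppose Viktor is a liar.
Then no assignment of the remaining roles makes every statement match its speaker's type — contradiction.
So Viktor is a truth-teller.
With that fixed, Ben's statement is true, so Ben is a truth-teller.

Oren: liar, Ivan: truth-teller, Viktor: truth-teller, Ben: truth-teller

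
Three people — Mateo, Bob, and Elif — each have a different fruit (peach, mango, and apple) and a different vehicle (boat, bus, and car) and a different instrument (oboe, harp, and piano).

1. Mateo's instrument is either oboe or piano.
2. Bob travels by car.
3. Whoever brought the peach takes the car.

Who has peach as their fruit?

With clues 1–3, Elif and Mateo are impossible for the one with fruit peach.
That leaves Bob.

Bob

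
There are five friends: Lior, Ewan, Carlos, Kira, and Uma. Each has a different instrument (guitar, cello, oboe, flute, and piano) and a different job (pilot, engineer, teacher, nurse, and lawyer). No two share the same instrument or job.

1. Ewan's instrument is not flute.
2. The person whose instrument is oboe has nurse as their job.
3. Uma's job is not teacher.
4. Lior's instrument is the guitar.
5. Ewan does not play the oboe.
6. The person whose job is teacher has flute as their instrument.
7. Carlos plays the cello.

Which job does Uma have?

With clues 1–3, teacher is impossible for Uma's job.
With clues 1–7, engineer, lawyer, and pilot are impossible for Uma's job.
That leaves nurse.

nurse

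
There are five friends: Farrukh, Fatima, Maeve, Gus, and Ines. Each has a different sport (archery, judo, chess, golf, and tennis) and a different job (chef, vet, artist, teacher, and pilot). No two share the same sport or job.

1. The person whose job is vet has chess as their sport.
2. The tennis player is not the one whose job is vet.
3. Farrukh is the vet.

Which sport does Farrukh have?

chess

With clues 1–3, archery, golf, judo, and tennis are impossible for Farrukh's sport.
That leaves chess.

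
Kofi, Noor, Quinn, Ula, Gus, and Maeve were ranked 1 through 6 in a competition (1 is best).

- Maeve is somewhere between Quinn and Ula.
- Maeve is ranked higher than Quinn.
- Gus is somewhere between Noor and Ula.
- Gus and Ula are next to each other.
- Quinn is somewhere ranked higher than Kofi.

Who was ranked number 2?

Gus

With clues 1–2, Quinn is ruled out for rank 2.
With clues 1–4, Maeve is ruled out for rank 2.
With clues 1–5, Kofi, Noor, and Ula are ruled out for rank 2.
So rank 2 is Gus.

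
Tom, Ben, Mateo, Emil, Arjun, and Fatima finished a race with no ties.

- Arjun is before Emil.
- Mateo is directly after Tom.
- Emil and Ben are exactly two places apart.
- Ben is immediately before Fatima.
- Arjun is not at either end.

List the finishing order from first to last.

From clue 1: Emil is in {2,3,4,5,6}.
From clues 1–2: Tom is in {1,2,3,4,5}.
From clues 1–3: Tom is in {1,2,4,5}.
From clues 1–4: Ben is in {2,4}.
From clues 1–5: Tom → place 1, Mateo → place 2, Arjun → place 3, Ben → place 4, Fatima → place 5, Emil → place 6.

Tom, Mateo, Arjun, Ben, Fatima, Emil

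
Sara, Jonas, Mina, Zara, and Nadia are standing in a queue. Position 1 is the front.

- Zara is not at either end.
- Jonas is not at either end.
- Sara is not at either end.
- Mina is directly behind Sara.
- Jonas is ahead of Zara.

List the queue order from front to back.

Nadia, Jonas, Zara, Sara, Mina

From clue 1: Zara is in {2,3,4}.
From clues 1–2: Jonas is in {2,3,4}.
From clues 1–3: Mina is in {1,5}.
From clues 1–4: Nadia → position 1, Sara → position 4, Mina → position 5.
From clues 1–5: Jonas → position 2, Zara → position 3.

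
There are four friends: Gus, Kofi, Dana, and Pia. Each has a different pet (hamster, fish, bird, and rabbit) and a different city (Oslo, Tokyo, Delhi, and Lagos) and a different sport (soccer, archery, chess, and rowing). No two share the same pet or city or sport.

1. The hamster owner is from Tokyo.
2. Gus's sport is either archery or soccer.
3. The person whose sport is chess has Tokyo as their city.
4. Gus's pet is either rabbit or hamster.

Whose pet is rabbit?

Gus

With clues 1–4, Dana, Kofi, and Pia are impossible for the one with pet rabbit.
That leaves Gus.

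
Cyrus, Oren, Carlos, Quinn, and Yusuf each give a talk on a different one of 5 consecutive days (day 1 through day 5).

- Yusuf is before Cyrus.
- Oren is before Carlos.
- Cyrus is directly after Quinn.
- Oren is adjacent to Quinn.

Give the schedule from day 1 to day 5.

Yusuf, Oren, Quinn, Cyrus, Carlos

From clue 1: Cyrus is in {2,3,4,5}.
From clues 1–3: Cyrus is in {3,4,5}.
From clues 1–4: Yusuf → day 1, Oren → day 2, Quinn → day 3, Cyrus → day 4, Carlos → day 5.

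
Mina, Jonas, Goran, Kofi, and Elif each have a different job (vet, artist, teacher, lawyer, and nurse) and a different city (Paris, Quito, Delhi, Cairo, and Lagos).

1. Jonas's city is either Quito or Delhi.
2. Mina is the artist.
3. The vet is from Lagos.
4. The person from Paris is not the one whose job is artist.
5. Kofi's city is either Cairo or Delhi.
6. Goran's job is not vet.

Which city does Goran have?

Paris

With clues 1–5, Cairo, Delhi, and Quito are impossible for Goran's city.
With clues 1–6, Lagos is impossible for Goran's city.
That leaves Paris.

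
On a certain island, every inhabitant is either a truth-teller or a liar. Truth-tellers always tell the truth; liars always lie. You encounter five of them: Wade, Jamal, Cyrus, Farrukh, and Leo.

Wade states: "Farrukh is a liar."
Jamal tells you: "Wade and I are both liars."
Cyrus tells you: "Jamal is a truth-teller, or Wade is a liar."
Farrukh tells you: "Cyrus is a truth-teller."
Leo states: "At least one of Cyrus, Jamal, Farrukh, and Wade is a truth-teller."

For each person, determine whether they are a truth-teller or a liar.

Consider Wade. Suppose Wade is a liar.
Then whichever role Jamal has, Jamal's statement has the wrong truth value — contradiction.
So Wade is a truth-teller.
With that fixed, Jamal's statement is false, so Jamal is a liar.
With that fixed, Cyrus's statement is false, so Cyrus is a liar.
With that fixed, Farrukh's statement is false, so Farrukh is a liar.
With that fixed, Leo's statement is true, so Leo is a truth-teller.

Wade: truth-teller, Jamal: liar, Cyrus: liar, Farrukh: liar, Leo: truth-teller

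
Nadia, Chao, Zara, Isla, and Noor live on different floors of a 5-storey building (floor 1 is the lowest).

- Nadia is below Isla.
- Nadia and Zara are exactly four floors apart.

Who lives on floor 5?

Zara

With clue 1, Nadia is ruled out for floor 5.
With clues 1–2, Chao, Isla, and Noor are ruled out for floor 5.
So floor 5 is Zara.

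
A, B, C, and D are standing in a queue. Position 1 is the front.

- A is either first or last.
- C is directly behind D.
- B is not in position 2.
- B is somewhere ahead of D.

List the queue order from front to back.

From clue 1: A is in {1,4}.
From clues 1–4: B → position 1, D → position 2, C → position 3, A → position 4.

B, D, C, A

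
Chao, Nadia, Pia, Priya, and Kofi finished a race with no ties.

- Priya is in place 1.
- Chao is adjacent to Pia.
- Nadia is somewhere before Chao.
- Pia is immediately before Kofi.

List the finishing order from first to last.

Priya, Nadia, Chao, Pia, Kofi

From clue 1: Priya → place 1.
From clues 1–2: Chao is in {2,3,4,5}.
From clues 1–3: Nadia is in {2,3}.
From clues 1–4: Nadia → place 2, Chao → place 3, Pia → place 4, Kofi → place 5.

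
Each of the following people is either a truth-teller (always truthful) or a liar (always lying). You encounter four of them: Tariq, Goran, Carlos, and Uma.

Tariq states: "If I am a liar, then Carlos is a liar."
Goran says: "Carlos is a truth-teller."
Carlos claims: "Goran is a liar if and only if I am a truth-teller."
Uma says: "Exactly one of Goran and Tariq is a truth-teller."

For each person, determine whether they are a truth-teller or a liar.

Consider Tariq. Suppose Tariq is a liar.
Then no assignment of the remaining roles makes every statement match its speaker's type — contradiction.
So Tariq is a truth-teller.
Consider Goran. Suppose Goran is a truth-teller.
Then whichever role Carlos has, Carlos's statement has the wrong truth value — contradiction.
So Goran is a liar.
With that fixed, Uma's statement is true, so Uma is a truth-teller.
Consider Carlos. Suppose Carlos is a truth-teller.
Then Goran's statement comes out true, contradicting Goran being a liar.
So Carlos is a liar.

Tariq: truth-teller, Goran: liar, Carlos: liar, Uma: truth-teller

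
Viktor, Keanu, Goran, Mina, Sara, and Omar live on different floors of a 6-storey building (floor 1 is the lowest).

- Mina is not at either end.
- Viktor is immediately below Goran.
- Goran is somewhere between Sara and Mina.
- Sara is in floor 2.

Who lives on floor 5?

Mina

With clues 1–3, Viktor is ruled out for floor 5.
With clues 1–4, Goran, Keanu, Omar, and Sara are ruled out for floor 5.
So floor 5 is Mina.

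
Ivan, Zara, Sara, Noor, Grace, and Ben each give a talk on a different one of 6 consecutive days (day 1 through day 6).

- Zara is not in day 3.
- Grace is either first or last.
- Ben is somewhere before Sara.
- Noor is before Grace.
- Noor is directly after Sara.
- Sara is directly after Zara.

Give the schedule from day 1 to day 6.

Ben, Zara, Sara, Noor, Ivan, Grace

From clue 1: Zara is in {1,2,4,5,6}.
From clues 1–2: Grace is in {1,6}.
From clues 1–4: Grace → day 6.
From clues 1–5: Sara is in {2,3,4}.
From clues 1–6: Ben → day 1, Zara → day 2, Sara → day 3, Noor → day 4, Ivan → day 5.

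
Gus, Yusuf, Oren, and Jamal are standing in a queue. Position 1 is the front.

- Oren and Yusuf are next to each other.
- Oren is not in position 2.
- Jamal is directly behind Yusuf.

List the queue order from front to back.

Oren, Yusuf, Jamal, Gus

From clues 1–2: Yusuf is in {2,3,4}.
From clues 1–3: Oren → position 1, Yusuf → position 2, Jamal → position 3, Gus → position 4.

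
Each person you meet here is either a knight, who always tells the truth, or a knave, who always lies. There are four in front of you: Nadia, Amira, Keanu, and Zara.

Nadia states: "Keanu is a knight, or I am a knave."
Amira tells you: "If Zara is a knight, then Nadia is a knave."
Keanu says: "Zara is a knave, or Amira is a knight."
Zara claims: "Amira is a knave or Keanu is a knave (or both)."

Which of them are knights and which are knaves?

Consider Nadia. Suppose Nadia is a knave.
Then Nadia's own statement would have to be false, but it can't be — contradiction.
So Nadia is a knight.
Consider Amira. Suppose Amira is a knave.
Then no assignment of the remaining roles makes every statement match its speaker's type — contradiction.
So Amira is a knight.
With that fixed, Keanu's statement is true, so Keanu is a knight.
With that fixed, Zara's statement is false, so Zara is a knave.

Nadia: knight, Amira: knight, Keanu: knight, Zara: knave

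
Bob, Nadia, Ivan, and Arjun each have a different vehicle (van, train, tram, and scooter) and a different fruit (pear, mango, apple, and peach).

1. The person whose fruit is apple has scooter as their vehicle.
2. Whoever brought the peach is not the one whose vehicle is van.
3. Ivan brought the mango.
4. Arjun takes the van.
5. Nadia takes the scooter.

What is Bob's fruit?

With clues 1–3, mango is impossible for Bob's fruit.
With clues 1–4, pear is impossible for Bob's fruit.
With clues 1–5, apple is impossible for Bob's fruit.
That leaves peach.

peach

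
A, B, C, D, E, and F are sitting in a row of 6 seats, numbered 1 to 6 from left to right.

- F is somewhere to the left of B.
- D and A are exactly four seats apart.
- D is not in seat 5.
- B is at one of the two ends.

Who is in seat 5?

With clues 1–2, F is ruled out for seat 5.
With clues 1–3, D is ruled out for seat 5.
With clues 1–4, B, C, and E are ruled out for seat 5.
So seat 5 is A.

A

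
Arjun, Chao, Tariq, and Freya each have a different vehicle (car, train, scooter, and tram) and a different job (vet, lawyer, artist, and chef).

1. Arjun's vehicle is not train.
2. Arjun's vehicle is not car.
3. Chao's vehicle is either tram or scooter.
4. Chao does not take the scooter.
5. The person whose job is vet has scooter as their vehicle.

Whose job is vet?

With clues 1–5, Chao, Freya, and Tariq are impossible for the one with job vet.
That leaves Arjun.

Arjun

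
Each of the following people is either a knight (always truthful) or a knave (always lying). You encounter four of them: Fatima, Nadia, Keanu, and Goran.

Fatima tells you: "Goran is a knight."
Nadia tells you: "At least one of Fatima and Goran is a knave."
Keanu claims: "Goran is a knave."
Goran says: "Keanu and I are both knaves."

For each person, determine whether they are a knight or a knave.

Fatima: knave, Nadia: knight, Keanu: knight, Goran: knave

Consider Fatima. Suppose Fatima is a knight.
Then no assignment of the remaining roles makes every statement match its speaker's type — contradiction.
So Fatima is a knave.
With that fixed, Nadia's statement is true, so Nadia is a knight.
Consider Keanu. Suppose Keanu is a knave.
Then whichever role Goran has, Goran's statement has the wrong truth value — contradiction.
So Keanu is a knight.
With that fixed, Goran's statement is false, so Goran is a knave.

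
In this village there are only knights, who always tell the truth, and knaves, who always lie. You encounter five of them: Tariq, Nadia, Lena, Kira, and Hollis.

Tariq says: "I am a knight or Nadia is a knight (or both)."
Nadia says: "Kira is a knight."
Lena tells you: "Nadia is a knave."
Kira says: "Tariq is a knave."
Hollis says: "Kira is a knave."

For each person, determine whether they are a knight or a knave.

Consider Tariq. Suppose Tariq is a knave.
Then no assignment of the remaining roles makes every statement match its speaker's type — contradiction.
So Tariq is a knight.
With that fixed, Kira's statement is false, so Kira is a knave.
With that fixed, Hollis's statement is true, so Hollis is a knight.
With that fixed, Nadia's statement is false, so Nadia is a knave.
With that fixed, Lena's statement is true, so Lena is a knight.

Tariq: knight, Nadia: knave, Lena: knight, Kira: knave, Hollis: knight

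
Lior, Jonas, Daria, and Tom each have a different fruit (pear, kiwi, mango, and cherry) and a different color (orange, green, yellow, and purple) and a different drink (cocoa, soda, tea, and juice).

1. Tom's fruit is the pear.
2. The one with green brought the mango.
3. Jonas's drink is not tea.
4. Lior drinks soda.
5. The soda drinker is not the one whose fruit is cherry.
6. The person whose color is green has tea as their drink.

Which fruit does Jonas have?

Clue 1 rules out pear for Jonas's fruit.
With clues 1–6, kiwi and mango are impossible for Jonas's fruit.
That leaves cherry.

cherry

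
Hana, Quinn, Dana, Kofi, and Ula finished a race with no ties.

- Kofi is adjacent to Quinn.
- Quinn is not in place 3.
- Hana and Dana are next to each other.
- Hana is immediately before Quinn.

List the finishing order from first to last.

Ula, Dana, Hana, Quinn, Kofi

From clues 1–2: Quinn is in {1,2,4,5}.
From clues 1–3: Ula is in {1,3,5}.
From clues 1–4: Ula → place 1, Dana → place 2, Hana → place 3, Quinn → place 4, Kofi → place 5.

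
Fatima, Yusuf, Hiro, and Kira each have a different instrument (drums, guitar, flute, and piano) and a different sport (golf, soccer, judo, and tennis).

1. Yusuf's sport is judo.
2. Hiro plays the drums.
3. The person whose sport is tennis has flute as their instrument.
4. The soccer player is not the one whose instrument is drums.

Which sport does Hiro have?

Clue 1 rules out judo for Hiro's sport.
With clues 1–3, tennis is impossible for Hiro's sport.
With clues 1–4, soccer is impossible for Hiro's sport.
That leaves golf.

golf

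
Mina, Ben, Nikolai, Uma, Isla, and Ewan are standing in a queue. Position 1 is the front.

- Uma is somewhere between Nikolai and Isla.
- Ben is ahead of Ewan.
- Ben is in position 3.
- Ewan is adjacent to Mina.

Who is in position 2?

With clues 1–3, Ben and Ewan are ruled out for position 2.
With clues 1–4, Isla, Mina, and Nikolai are ruled out for position 2.
So position 2 is Uma.

Uma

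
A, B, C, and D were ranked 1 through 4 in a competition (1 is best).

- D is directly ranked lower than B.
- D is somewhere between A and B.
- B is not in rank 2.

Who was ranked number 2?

D

With clues 1–2, A and C are ruled out for rank 2.
With clues 1–3, B is ruled out for rank 2.
So rank 2 is D.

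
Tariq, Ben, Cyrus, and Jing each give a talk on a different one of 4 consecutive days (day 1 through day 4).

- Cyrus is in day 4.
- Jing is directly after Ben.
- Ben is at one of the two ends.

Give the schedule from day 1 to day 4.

From clue 1: Cyrus → day 4.
From clues 1–2: Tariq is in {1,3}.
From clues 1–3: Ben → day 1, Jing → day 2, Tariq → day 3.

Ben, Jing, Tariq, Cyrus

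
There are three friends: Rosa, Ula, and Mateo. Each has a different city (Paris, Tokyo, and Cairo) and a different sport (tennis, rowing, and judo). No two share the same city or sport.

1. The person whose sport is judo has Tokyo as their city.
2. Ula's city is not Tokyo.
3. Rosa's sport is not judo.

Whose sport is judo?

With clues 1–2, Ula is impossible for the one with sport judo.
With clues 1–3, Rosa is impossible for the one with sport judo.
That leaves Mateo.

Mateo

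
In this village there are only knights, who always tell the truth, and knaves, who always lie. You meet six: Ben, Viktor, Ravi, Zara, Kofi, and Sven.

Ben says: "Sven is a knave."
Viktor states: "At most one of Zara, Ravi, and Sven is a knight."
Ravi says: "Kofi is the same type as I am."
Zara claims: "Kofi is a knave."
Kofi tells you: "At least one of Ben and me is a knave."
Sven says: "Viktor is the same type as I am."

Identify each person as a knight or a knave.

Ben: knave, Viktor: knight, Ravi: knave, Zara: knave, Kofi: knight, Sven: knight

Consider Ben. Suppose Ben is a knight.
Then whichever role Kofi has, Kofi's statement has the wrong truth value — contradiction.
So Ben is a knave.
With that fixed, Kofi's statement is true, so Kofi is a knight.
With that fixed, Zara's statement is false, so Zara is a knave.
Consider Viktor. Suppose Viktor is a knave.
Then whichever role Sven has, Sven's statement has the wrong truth value — contradiction.
So Viktor is a knight.
Consider Ravi. Suppose Ravi is a knight.
Then no assignment of the remaining roles makes every statement match its speaker's type — contradiction.
So Ravi is a knave.
Consider Sven. Suppose Sven is a knave.
Then Ben's statement comes out true, contradicting Ben being a knave.
So Sven is a knight.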